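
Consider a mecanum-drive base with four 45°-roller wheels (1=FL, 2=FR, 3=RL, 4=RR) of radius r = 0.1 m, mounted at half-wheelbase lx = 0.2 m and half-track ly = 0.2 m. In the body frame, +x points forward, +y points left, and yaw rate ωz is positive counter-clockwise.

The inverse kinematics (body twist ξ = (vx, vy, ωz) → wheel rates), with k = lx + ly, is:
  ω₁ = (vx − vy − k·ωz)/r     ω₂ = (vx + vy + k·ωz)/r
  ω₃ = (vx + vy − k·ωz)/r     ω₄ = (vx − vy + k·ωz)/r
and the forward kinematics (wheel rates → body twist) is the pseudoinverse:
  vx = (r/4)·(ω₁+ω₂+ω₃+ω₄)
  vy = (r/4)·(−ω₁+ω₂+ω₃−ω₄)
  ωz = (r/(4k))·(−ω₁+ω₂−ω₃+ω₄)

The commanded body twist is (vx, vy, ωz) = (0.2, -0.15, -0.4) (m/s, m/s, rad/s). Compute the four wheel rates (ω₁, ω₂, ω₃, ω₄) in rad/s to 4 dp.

k = lx + ly = 0.2 + 0.2 = 0.4000;  k·ωz = 0.4000·-0.4 = -0.1600
ω₁ (FL) = (vx − vy − k·ωz)/r = 0.5100/0.1 = 5.1000
ω₂ (FR) = (vx + vy + k·ωz)/r = -0.1100/0.1 = -1.1000
ω₃ (RL) = (vx + vy − k·ωz)/r = 0.2100/0.1 = 2.1000
ω₄ (RR) = (vx − vy + k·ωz)/r = 0.1900/0.1 = 1.9000

(5.1000, -1.1000, 2.1000, 1.9000)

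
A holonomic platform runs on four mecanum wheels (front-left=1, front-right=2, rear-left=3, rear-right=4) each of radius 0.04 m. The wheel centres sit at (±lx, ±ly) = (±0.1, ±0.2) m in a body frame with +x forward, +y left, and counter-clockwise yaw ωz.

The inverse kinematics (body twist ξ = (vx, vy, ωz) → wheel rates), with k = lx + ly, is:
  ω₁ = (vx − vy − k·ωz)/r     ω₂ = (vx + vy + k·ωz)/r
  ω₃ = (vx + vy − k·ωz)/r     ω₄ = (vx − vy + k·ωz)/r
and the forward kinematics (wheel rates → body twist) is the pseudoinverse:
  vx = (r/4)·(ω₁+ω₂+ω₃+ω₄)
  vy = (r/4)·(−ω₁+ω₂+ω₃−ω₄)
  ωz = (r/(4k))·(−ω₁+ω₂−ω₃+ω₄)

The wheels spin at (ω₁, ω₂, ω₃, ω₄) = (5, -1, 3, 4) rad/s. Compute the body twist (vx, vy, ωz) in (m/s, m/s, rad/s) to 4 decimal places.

k = lx + ly = 0.1 + 0.2 = 0.3000
ω₁+ω₂+ω₃+ω₄ = 11.0000  →  vx = (0.04/4)·11.0000 = 0.1100
−ω₁+ω₂+ω₃−ω₄ = -7.0000  →  vy = (0.04/4)·-7.0000 = -0.0700
−ω₁+ω₂−ω₃+ω₄ = -5.0000  →  ωz = (0.04/1.2000)·-5.0000 = -0.1667

(0.1100, -0.0700, -0.1667)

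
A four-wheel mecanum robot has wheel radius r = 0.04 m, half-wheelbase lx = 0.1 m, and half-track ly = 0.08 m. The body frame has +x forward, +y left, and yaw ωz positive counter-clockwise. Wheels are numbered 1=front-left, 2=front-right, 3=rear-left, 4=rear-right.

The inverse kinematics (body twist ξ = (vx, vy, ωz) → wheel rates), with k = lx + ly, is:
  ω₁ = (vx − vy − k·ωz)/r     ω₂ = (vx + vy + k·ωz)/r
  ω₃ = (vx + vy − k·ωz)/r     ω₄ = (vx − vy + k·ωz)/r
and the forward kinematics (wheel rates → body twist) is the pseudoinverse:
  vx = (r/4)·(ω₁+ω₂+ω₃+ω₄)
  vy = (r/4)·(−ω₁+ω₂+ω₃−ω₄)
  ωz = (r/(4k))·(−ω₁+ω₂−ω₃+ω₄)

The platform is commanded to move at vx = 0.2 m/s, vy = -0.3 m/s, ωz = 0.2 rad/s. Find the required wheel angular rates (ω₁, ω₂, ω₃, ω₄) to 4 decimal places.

k = lx + ly = 0.1 + 0.08 = 0.1800;  k·ωz = 0.1800·0.2 = 0.0360
ω₁ (FL) = (vx − vy − k·ωz)/r = 0.4640/0.04 = 11.6000
ω₂ (FR) = (vx + vy + k·ωz)/r = -0.0640/0.04 = -1.6000
ω₃ (RL) = (vx + vy − k·ωz)/r = -0.1360/0.04 = -3.4000
ω₄ (RR) = (vx − vy + k·ωz)/r = 0.5360/0.04 = 13.4000

(11.6000, -1.6000, -3.4000, 13.4000)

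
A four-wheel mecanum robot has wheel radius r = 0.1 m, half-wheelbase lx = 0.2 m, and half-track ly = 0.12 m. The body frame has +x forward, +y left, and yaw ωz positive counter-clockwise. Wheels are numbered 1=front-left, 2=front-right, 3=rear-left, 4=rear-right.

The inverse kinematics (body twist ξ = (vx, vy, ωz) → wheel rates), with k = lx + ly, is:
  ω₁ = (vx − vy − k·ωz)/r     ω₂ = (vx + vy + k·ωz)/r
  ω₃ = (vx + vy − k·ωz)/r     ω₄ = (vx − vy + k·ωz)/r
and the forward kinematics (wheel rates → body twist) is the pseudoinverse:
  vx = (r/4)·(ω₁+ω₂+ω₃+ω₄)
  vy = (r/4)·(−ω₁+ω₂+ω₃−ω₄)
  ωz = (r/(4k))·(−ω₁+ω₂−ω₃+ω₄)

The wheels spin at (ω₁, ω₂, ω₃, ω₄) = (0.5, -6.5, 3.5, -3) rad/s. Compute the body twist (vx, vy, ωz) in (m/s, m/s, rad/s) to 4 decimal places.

(-0.1375, -0.0125, -1.0547)

k = lx + ly = 0.2 + 0.12 = 0.3200
ω₁+ω₂+ω₃+ω₄ = -5.5000  →  vx = (0.1/4)·-5.5000 = -0.1375
−ω₁+ω₂+ω₃−ω₄ = -0.5000  →  vy = (0.1/4)·-0.5000 = -0.0125
−ω₁+ω₂−ω₃+ω₄ = -13.5000  →  ωz = (0.1/1.2800)·-13.5000 = -1.0547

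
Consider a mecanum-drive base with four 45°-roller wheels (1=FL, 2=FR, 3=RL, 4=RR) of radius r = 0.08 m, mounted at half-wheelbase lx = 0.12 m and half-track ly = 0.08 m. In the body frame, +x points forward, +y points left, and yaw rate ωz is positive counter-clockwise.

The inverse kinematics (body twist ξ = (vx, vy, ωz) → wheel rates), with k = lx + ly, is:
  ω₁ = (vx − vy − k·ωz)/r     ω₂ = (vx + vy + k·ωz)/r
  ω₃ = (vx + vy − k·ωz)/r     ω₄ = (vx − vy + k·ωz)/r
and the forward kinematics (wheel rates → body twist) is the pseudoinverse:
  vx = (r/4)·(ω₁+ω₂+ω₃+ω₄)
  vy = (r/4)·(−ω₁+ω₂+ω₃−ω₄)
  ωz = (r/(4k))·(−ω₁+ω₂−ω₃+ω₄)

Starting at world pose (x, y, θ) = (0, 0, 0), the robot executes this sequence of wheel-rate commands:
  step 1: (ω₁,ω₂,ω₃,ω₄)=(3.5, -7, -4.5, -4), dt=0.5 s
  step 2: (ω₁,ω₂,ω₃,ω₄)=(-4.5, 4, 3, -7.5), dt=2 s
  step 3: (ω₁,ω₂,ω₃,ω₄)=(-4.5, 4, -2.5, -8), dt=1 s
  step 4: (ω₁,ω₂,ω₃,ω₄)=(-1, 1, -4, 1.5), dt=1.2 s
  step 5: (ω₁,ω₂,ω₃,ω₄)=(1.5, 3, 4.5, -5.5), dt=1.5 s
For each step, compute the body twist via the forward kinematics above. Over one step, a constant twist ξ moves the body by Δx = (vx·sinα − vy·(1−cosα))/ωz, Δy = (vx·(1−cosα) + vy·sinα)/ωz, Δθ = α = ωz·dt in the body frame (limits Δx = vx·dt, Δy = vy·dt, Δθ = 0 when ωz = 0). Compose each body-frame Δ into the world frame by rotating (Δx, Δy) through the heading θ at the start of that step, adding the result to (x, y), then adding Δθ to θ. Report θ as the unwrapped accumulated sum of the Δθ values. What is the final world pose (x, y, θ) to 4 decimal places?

step 1: ξ=(vx,vy,ωz)=(-0.2400, -0.2200, -1.0000), dt=0.5 → body Δ=(-0.1420, -0.0761, -0.5000) → world pose (-0.1420, -0.0761, -0.5000)
step 2: ξ=(vx,vy,ωz)=(-0.1000, 0.3800, -0.2000), dt=2.0 → body Δ=(-0.0447, 0.7794, -0.4000) → world pose (0.1924, 0.6293, -0.9000)
step 3: ξ=(vx,vy,ωz)=(-0.2200, 0.2800, 0.3000), dt=1.0 → body Δ=(-0.2584, 0.2431, 0.3000) → world pose (0.2222, 0.9828, -0.6000)
step 4: ξ=(vx,vy,ωz)=(-0.0500, -0.0700, 0.7500), dt=1.2 → body Δ=(-0.0169, -0.0983, 0.9000) → world pose (0.1527, 0.9112, 0.3000)
step 5: ξ=(vx,vy,ωz)=(0.0700, 0.2300, -0.8500), dt=1.5 → body Δ=(0.2705, 0.2005, -1.2750) → world pose (0.3519, 1.1827, -0.9750)

(0.3519, 1.1827, -0.9750)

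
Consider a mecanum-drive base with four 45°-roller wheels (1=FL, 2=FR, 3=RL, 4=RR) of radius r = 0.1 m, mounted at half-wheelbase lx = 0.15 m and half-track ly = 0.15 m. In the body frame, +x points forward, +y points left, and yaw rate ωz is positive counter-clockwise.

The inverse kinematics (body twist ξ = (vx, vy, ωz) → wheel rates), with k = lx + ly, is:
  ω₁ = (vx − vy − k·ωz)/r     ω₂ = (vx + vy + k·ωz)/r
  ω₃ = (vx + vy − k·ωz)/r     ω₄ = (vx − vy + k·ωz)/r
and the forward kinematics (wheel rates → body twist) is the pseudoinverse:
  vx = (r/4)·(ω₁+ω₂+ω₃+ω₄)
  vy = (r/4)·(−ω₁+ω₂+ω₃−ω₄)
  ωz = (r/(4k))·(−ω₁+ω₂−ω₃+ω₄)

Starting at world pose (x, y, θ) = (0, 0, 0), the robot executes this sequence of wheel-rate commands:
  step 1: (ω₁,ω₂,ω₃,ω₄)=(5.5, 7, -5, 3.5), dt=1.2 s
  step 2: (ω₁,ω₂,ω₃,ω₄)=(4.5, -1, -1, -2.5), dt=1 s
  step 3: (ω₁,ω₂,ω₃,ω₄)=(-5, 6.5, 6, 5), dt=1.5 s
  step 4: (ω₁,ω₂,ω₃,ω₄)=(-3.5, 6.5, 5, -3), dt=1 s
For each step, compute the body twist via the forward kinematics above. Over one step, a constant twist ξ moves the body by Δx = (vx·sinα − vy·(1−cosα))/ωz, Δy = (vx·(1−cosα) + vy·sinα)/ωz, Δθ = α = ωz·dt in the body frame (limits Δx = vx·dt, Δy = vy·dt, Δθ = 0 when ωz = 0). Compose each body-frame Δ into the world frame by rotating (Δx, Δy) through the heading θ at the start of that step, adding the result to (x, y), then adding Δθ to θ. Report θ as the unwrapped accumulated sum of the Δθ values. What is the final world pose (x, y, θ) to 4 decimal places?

step 1: ξ=(vx,vy,ωz)=(0.2750, -0.1750, 0.8333), dt=1.2 → body Δ=(0.3742, -0.0250, 1.0000) → world pose (0.3742, -0.0250, 1.0000)
step 2: ξ=(vx,vy,ωz)=(0.0000, -0.1000, -0.5833), dt=1.0 → body Δ=(-0.0283, -0.0944, -0.5833) → world pose (0.4384, -0.0999, 0.4167)
step 3: ξ=(vx,vy,ωz)=(0.3125, 0.3125, 0.8750), dt=1.5 → body Δ=(0.0794, 0.6112, 1.3125) → world pose (0.2636, 0.4912, 1.7292)
step 4: ξ=(vx,vy,ωz)=(0.1250, 0.4500, 0.1667), dt=1.0 → body Δ=(0.0870, 0.4583, 0.1667) → world pose (-0.2027, 0.5048, 1.8958)

(-0.2027, 0.5048, 1.8958)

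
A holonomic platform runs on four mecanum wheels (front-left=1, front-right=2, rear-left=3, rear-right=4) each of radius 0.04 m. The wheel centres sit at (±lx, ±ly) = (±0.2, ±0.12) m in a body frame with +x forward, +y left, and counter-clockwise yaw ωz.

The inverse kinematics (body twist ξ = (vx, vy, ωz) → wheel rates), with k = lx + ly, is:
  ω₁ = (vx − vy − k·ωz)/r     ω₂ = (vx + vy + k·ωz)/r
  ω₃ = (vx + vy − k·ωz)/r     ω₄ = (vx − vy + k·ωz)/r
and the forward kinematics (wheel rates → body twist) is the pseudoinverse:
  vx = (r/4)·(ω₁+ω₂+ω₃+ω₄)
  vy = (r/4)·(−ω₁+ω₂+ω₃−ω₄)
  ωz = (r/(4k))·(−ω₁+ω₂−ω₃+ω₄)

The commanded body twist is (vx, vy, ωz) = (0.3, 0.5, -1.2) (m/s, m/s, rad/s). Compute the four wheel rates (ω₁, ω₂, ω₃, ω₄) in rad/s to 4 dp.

(4.6000, 10.4000, 29.6000, -14.6000)

k = lx + ly = 0.2 + 0.12 = 0.3200;  k·ωz = 0.3200·-1.2 = -0.3840
ω₁ (FL) = (vx − vy − k·ωz)/r = 0.1840/0.04 = 4.6000
ω₂ (FR) = (vx + vy + k·ωz)/r = 0.4160/0.04 = 10.4000
ω₃ (RL) = (vx + vy − k·ωz)/r = 1.1840/0.04 = 29.6000
ω₄ (RR) = (vx − vy + k·ωz)/r = -0.5840/0.04 = -14.6000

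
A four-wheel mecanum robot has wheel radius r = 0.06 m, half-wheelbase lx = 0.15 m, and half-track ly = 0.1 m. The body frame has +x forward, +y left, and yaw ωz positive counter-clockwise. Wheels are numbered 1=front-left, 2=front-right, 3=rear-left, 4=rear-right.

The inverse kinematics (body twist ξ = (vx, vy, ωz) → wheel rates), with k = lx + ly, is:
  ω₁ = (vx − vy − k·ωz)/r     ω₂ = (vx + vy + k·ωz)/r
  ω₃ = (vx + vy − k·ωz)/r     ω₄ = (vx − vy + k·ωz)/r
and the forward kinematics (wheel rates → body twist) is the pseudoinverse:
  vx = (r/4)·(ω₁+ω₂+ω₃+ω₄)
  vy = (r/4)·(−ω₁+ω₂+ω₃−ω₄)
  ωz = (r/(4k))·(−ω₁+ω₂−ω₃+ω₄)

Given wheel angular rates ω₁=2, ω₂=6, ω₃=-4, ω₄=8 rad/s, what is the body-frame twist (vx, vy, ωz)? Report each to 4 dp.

k = lx + ly = 0.15 + 0.1 = 0.2500
ω₁+ω₂+ω₃+ω₄ = 12.0000  →  vx = (0.06/4)·12.0000 = 0.1800
−ω₁+ω₂+ω₃−ω₄ = -8.0000  →  vy = (0.06/4)·-8.0000 = -0.1200
−ω₁+ω₂−ω₃+ω₄ = 16.0000  →  ωz = (0.06/1.0000)·16.0000 = 0.9600

(0.1800, -0.1200, 0.9600)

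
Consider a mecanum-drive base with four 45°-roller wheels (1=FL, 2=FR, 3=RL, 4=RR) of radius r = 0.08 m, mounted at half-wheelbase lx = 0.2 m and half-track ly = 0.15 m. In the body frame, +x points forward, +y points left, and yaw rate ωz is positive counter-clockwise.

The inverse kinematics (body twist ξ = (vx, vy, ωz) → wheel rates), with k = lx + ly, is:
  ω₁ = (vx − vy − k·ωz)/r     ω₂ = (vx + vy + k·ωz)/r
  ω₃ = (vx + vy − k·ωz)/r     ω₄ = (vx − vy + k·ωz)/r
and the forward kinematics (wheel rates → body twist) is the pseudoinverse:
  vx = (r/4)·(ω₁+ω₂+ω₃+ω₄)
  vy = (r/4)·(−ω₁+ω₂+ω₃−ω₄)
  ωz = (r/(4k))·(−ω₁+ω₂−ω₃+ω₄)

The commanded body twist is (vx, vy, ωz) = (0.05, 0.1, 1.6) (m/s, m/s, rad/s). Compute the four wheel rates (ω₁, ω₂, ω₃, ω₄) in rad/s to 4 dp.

(-7.6250, 8.8750, -5.1250, 6.3750)

k = lx + ly = 0.2 + 0.15 = 0.3500;  k·ωz = 0.3500·1.6 = 0.5600
ω₁ (FL) = (vx − vy − k·ωz)/r = -0.6100/0.08 = -7.6250
ω₂ (FR) = (vx + vy + k·ωz)/r = 0.7100/0.08 = 8.8750
ω₃ (RL) = (vx + vy − k·ωz)/r = -0.4100/0.08 = -5.1250
ω₄ (RR) = (vx − vy + k·ωz)/r = 0.5100/0.08 = 6.3750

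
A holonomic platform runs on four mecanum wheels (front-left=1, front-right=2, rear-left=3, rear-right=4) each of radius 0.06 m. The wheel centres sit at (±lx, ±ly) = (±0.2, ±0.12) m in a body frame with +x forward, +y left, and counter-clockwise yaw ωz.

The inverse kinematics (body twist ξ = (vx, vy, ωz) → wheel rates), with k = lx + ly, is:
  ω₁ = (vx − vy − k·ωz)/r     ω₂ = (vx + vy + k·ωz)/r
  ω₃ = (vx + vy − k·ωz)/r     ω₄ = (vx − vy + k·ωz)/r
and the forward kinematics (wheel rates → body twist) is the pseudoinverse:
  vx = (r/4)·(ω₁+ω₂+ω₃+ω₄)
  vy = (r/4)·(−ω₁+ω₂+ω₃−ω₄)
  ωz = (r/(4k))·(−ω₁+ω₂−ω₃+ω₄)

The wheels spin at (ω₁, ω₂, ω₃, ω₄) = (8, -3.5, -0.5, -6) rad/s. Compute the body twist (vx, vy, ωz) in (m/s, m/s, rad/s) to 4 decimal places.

k = lx + ly = 0.2 + 0.12 = 0.3200
ω₁+ω₂+ω₃+ω₄ = -2.0000  →  vx = (0.06/4)·-2.0000 = -0.0300
−ω₁+ω₂+ω₃−ω₄ = -6.0000  →  vy = (0.06/4)·-6.0000 = -0.0900
−ω₁+ω₂−ω₃+ω₄ = -17.0000  →  ωz = (0.06/1.2800)·-17.0000 = -0.7969

(-0.0300, -0.0900, -0.7969)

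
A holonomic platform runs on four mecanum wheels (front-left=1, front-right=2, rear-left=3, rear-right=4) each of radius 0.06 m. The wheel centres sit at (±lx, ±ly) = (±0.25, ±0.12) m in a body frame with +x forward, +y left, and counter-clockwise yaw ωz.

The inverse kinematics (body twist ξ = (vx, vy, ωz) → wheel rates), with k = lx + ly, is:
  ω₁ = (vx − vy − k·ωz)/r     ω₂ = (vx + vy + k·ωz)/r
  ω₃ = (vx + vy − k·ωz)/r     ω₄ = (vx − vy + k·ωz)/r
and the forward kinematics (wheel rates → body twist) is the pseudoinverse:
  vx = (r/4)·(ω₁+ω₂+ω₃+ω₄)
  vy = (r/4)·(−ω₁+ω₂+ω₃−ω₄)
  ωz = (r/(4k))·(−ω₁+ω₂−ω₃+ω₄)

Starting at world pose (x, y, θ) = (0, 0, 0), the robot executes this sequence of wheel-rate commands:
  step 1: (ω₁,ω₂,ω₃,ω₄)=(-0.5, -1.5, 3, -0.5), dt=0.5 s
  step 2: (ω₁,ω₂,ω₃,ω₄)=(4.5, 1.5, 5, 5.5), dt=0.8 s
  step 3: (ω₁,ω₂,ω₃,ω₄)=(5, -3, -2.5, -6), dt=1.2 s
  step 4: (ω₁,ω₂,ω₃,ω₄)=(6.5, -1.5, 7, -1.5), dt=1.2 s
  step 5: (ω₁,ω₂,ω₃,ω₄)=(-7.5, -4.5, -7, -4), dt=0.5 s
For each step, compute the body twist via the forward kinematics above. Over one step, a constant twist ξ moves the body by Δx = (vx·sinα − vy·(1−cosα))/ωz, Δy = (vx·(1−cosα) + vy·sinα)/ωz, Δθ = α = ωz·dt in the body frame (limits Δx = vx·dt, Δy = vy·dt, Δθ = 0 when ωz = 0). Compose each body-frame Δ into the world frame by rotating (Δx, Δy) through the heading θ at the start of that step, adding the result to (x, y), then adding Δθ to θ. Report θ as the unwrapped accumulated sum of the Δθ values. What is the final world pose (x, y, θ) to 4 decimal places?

(0.1257, -0.0619, -1.4128)

step 1: ξ=(vx,vy,ωz)=(0.0075, 0.0375, -0.1824), dt=0.5 → body Δ=(0.0046, 0.0186, -0.0912) → world pose (0.0046, 0.0186, -0.0912)
step 2: ξ=(vx,vy,ωz)=(0.2475, -0.0525, -0.1014), dt=0.8 → body Δ=(0.1961, -0.0500, -0.0811) → world pose (0.1953, -0.0491, -0.1723)
step 3: ξ=(vx,vy,ωz)=(-0.0975, -0.0675, -0.4662), dt=1.2 → body Δ=(-0.1331, -0.0450, -0.5595) → world pose (0.0565, -0.0706, -0.7318)
step 4: ξ=(vx,vy,ωz)=(0.1575, 0.0075, -0.6689), dt=1.2 → body Δ=(0.1728, -0.0638, -0.8027) → world pose (0.1424, -0.2335, -1.5345)
step 5: ξ=(vx,vy,ωz)=(-0.3450, 0.0000, 0.2432), dt=0.5 → body Δ=(-0.1721, -0.0105, 0.1216) → world pose (0.1257, -0.0619, -1.4128)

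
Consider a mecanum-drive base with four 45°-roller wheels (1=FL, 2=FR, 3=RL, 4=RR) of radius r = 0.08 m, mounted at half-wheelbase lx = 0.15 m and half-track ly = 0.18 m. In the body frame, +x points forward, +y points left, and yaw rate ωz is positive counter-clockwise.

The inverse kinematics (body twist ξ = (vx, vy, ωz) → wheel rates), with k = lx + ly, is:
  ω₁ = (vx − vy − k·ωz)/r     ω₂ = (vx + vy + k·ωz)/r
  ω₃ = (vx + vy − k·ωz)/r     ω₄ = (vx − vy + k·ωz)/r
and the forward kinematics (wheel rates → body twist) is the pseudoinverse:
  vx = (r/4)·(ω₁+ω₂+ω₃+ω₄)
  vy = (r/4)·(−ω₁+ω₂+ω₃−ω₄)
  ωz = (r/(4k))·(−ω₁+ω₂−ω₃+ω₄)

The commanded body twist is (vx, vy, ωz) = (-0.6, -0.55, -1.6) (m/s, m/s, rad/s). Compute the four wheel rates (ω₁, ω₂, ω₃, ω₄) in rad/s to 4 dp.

(5.9750, -20.9750, -7.7750, -7.2250)

k = lx + ly = 0.15 + 0.18 = 0.3300;  k·ωz = 0.3300·-1.6 = -0.5280
ω₁ (FL) = (vx − vy − k·ωz)/r = 0.4780/0.08 = 5.9750
ω₂ (FR) = (vx + vy + k·ωz)/r = -1.6780/0.08 = -20.9750
ω₃ (RL) = (vx + vy − k·ωz)/r = -0.6220/0.08 = -7.7750
ω₄ (RR) = (vx − vy + k·ωz)/r = -0.5780/0.08 = -7.2250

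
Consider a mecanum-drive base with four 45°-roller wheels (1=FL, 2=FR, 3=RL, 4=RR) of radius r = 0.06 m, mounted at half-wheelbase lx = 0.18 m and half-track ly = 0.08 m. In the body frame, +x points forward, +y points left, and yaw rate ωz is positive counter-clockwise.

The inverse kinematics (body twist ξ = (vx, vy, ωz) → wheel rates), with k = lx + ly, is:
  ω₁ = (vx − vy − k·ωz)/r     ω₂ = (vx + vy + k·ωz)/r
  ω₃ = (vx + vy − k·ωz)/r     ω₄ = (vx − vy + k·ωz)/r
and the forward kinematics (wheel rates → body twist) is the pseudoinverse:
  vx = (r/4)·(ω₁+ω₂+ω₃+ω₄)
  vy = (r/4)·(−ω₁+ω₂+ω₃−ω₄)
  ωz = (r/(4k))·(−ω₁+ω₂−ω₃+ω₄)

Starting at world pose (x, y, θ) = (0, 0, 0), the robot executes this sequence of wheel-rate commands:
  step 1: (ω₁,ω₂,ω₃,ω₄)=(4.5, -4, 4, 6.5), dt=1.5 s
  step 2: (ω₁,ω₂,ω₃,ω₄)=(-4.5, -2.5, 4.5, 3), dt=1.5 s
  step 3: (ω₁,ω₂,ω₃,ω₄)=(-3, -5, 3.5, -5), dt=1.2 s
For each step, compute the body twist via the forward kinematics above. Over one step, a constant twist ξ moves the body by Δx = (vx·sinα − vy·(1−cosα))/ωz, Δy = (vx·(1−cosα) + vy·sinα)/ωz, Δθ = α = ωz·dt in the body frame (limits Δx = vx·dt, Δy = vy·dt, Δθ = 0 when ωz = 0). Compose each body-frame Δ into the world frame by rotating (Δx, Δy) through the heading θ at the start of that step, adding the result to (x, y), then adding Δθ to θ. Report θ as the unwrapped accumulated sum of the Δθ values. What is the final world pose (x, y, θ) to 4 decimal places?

step 1: ξ=(vx,vy,ωz)=(0.1650, -0.1650, -0.3462), dt=1.5 → body Δ=(0.1737, -0.2994, -0.5192) → world pose (0.1737, -0.2994, -0.5192)
step 2: ξ=(vx,vy,ωz)=(0.0075, 0.0525, 0.0288), dt=1.5 → body Δ=(0.0095, 0.0790, 0.0433) → world pose (0.2212, -0.2355, -0.4760)
step 3: ξ=(vx,vy,ωz)=(-0.1425, 0.0975, -0.6058), dt=1.2 → body Δ=(-0.1156, 0.1664, -0.7269) → world pose (0.1946, -0.0346, -1.2029)

(0.1946, -0.0346, -1.2029)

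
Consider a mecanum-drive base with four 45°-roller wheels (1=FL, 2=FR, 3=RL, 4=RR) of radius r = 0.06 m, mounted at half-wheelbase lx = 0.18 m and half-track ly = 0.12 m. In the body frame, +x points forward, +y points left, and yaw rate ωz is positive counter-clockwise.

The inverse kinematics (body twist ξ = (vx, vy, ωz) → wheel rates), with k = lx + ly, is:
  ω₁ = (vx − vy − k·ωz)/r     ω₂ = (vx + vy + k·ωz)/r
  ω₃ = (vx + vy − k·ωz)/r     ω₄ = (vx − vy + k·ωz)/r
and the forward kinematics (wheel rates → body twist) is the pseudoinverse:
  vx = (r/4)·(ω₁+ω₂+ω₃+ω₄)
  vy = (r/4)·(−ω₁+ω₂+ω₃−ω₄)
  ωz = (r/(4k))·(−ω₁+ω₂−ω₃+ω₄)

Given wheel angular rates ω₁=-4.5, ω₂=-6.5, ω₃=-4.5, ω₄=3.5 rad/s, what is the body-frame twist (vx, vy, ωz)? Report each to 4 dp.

k = lx + ly = 0.18 + 0.12 = 0.3000
ω₁+ω₂+ω₃+ω₄ = -12.0000  →  vx = (0.06/4)·-12.0000 = -0.1800
−ω₁+ω₂+ω₃−ω₄ = -10.0000  →  vy = (0.06/4)·-10.0000 = -0.1500
−ω₁+ω₂−ω₃+ω₄ = 6.0000  →  ωz = (0.06/1.2000)·6.0000 = 0.3000

(-0.1800, -0.1500, 0.3000)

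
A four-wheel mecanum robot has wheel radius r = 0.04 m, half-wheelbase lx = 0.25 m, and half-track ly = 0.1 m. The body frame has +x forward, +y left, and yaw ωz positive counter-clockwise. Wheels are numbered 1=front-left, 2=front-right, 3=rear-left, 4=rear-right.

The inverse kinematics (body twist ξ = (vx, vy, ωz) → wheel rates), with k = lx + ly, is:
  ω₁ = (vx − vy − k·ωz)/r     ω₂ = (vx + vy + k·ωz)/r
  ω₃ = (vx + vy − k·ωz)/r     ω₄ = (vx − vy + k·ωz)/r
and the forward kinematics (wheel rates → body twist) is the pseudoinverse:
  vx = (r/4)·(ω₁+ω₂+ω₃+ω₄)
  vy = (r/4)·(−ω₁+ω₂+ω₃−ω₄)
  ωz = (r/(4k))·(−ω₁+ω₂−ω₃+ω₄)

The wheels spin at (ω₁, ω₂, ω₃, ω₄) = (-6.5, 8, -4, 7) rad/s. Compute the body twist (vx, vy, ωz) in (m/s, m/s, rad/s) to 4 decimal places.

(0.0450, 0.0350, 0.7286)

k = lx + ly = 0.25 + 0.1 = 0.3500
ω₁+ω₂+ω₃+ω₄ = 4.5000  →  vx = (0.04/4)·4.5000 = 0.0450
−ω₁+ω₂+ω₃−ω₄ = 3.5000  →  vy = (0.04/4)·3.5000 = 0.0350
−ω₁+ω₂−ω₃+ω₄ = 25.5000  →  ωz = (0.04/1.4000)·25.5000 = 0.7286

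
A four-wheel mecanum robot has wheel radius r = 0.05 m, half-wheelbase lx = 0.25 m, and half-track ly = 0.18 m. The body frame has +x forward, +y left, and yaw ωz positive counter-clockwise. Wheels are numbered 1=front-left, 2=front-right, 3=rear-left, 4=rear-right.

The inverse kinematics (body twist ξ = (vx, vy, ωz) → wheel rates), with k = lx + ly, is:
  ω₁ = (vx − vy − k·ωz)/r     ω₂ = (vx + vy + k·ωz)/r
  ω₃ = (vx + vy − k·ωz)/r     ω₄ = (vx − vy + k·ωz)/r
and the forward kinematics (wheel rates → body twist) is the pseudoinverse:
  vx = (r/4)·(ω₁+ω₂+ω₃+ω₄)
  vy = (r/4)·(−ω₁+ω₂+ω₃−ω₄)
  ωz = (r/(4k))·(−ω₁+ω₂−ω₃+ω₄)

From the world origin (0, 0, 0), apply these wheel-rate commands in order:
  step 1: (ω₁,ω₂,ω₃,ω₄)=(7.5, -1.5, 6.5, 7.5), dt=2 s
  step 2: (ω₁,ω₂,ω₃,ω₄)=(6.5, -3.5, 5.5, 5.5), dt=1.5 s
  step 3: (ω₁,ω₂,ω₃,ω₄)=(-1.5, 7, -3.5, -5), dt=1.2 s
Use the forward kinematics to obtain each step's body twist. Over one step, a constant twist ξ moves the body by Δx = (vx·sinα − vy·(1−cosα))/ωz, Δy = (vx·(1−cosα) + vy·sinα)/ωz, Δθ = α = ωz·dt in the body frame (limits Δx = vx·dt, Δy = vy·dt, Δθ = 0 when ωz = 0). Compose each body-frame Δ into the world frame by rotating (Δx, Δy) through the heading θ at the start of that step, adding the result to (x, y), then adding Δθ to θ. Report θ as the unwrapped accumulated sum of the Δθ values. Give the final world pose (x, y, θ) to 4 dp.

step 1: ξ=(vx,vy,ωz)=(0.2500, -0.1250, -0.2326), dt=2.0 → body Δ=(0.4251, -0.3553, -0.4651) → world pose (0.4251, -0.3553, -0.4651)
step 2: ξ=(vx,vy,ωz)=(0.1750, -0.1250, -0.2907), dt=1.5 → body Δ=(0.2140, -0.2379, -0.4360) → world pose (0.5096, -0.6639, -0.9012)
step 3: ξ=(vx,vy,ωz)=(-0.0375, 0.1250, 0.2035), dt=1.2 → body Δ=(-0.0628, 0.1430, 0.2442) → world pose (0.5828, -0.5259, -0.6570)

(0.5828, -0.5259, -0.6570)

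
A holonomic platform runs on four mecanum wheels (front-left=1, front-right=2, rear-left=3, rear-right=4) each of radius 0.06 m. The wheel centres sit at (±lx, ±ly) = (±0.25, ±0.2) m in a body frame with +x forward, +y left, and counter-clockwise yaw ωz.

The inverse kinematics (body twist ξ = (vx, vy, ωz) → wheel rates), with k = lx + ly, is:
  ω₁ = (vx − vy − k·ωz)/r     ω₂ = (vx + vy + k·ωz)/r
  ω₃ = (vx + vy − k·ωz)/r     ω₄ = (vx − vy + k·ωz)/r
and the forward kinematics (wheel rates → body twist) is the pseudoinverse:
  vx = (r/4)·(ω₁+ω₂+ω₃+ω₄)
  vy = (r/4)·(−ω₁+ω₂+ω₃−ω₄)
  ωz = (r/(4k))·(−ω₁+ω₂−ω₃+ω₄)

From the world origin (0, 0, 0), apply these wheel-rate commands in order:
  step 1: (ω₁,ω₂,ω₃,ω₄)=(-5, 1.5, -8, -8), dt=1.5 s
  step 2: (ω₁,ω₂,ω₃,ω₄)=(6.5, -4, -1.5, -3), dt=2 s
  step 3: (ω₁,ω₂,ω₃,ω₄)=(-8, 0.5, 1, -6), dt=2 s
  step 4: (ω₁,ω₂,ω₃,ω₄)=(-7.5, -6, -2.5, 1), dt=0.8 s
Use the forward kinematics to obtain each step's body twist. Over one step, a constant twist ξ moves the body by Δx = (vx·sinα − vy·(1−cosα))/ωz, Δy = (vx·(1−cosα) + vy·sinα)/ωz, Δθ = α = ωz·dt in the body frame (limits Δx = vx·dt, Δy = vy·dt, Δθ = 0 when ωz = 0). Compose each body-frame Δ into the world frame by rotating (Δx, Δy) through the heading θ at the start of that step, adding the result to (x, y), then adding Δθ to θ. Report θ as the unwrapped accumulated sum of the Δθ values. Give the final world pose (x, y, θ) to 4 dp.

step 1: ξ=(vx,vy,ωz)=(-0.2925, 0.0975, 0.2167), dt=1.5 → body Δ=(-0.4546, 0.0730, 0.3250) → world pose (-0.4546, 0.0730, 0.3250)
step 2: ξ=(vx,vy,ωz)=(-0.0300, -0.1350, -0.4000), dt=2.0 → body Δ=(-0.1562, -0.2194, -0.8000) → world pose (-0.5326, -0.1847, -0.4750)
step 3: ξ=(vx,vy,ωz)=(-0.1875, 0.2325, 0.0500), dt=2.0 → body Δ=(-0.3976, 0.4455, 0.1000) → world pose (-0.6824, 0.3933, -0.3750)
step 4: ξ=(vx,vy,ωz)=(-0.2250, -0.0300, 0.1667), dt=0.8 → body Δ=(-0.1779, -0.0359, 0.1333) → world pose (-0.8611, 0.4250, -0.2417)

(-0.8611, 0.4250, -0.2417)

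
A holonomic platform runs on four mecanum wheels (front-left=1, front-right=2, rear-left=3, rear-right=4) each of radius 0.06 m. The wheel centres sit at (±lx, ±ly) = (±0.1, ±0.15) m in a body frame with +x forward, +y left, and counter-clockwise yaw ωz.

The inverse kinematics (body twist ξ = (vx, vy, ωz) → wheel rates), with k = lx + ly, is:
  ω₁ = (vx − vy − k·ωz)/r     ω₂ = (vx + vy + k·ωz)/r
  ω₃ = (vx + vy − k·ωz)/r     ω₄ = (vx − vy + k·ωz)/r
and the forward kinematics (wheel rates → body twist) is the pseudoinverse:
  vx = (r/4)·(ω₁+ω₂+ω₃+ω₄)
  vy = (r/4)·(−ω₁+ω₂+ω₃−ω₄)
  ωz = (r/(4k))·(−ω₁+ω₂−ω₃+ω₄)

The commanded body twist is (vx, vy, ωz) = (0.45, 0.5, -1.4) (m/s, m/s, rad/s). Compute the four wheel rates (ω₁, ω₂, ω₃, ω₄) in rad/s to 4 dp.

k = lx + ly = 0.1 + 0.15 = 0.2500;  k·ωz = 0.2500·-1.4 = -0.3500
ω₁ (FL) = (vx − vy − k·ωz)/r = 0.3000/0.06 = 5.0000
ω₂ (FR) = (vx + vy + k·ωz)/r = 0.6000/0.06 = 10.0000
ω₃ (RL) = (vx + vy − k·ωz)/r = 1.3000/0.06 = 21.6667
ω₄ (RR) = (vx − vy + k·ωz)/r = -0.4000/0.06 = -6.6667

(5.0000, 10.0000, 21.6667, -6.6667)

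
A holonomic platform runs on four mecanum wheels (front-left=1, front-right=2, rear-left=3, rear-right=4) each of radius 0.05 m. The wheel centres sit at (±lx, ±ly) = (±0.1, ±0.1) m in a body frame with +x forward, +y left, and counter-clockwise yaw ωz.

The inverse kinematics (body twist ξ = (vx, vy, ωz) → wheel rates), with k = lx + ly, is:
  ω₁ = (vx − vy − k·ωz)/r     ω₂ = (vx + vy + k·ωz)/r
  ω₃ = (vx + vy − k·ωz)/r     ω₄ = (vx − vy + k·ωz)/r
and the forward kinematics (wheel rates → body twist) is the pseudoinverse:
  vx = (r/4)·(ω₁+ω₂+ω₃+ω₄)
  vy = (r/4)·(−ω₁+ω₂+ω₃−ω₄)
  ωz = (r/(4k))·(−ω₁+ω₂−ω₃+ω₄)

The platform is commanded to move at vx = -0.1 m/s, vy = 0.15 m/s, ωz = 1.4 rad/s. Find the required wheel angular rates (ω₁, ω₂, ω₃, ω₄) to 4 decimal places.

(-10.6000, 6.6000, -4.6000, 0.6000)

k = lx + ly = 0.1 + 0.1 = 0.2000;  k·ωz = 0.2000·1.4 = 0.2800
ω₁ (FL) = (vx − vy − k·ωz)/r = -0.5300/0.05 = -10.6000
ω₂ (FR) = (vx + vy + k·ωz)/r = 0.3300/0.05 = 6.6000
ω₃ (RL) = (vx + vy − k·ωz)/r = -0.2300/0.05 = -4.6000
ω₄ (RR) = (vx − vy + k·ωz)/r = 0.0300/0.05 = 0.6000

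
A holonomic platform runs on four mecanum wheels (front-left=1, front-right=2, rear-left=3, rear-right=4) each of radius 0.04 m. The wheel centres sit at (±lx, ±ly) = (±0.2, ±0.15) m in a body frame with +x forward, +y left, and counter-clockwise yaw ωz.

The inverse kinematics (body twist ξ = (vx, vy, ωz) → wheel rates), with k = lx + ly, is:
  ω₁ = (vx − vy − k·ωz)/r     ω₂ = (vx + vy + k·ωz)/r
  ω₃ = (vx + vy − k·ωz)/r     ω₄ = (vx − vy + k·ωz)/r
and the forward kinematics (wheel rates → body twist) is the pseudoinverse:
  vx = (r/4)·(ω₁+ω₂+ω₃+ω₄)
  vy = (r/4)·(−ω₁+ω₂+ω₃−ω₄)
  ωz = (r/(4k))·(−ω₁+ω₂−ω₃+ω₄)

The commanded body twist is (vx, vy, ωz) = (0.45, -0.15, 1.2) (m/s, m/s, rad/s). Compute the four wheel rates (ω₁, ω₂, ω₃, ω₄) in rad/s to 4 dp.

(4.5000, 18.0000, -3.0000, 25.5000)

k = lx + ly = 0.2 + 0.15 = 0.3500;  k·ωz = 0.3500·1.2 = 0.4200
ω₁ (FL) = (vx − vy − k·ωz)/r = 0.1800/0.04 = 4.5000
ω₂ (FR) = (vx + vy + k·ωz)/r = 0.7200/0.04 = 18.0000
ω₃ (RL) = (vx + vy − k·ωz)/r = -0.1200/0.04 = -3.0000
ω₄ (RR) = (vx − vy + k·ωz)/r = 1.0200/0.04 = 25.5000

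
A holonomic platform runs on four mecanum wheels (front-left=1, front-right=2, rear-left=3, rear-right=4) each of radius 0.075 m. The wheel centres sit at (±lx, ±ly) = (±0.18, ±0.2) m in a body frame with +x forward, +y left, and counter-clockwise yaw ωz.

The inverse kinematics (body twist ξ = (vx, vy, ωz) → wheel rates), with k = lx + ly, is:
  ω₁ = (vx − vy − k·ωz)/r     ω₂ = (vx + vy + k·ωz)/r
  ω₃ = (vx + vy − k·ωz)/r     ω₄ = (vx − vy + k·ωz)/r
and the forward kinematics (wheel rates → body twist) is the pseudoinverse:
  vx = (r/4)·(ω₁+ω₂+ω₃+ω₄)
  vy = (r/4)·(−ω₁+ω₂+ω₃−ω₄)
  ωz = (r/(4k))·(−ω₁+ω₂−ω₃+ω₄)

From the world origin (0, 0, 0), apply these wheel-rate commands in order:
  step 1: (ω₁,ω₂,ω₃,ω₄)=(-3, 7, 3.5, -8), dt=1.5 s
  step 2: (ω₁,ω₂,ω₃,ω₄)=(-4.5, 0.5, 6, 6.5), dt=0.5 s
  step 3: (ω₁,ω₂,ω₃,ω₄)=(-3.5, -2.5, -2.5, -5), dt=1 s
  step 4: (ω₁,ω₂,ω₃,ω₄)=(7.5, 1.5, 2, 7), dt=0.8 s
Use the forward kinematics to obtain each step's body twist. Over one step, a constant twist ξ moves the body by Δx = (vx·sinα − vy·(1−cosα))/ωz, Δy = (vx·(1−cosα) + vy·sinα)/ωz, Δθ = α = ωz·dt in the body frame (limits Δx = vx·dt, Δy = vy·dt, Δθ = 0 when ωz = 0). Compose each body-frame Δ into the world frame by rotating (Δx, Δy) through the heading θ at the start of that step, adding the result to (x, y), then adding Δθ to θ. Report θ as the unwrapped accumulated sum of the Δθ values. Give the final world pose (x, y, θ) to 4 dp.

step 1: ξ=(vx,vy,ωz)=(-0.0094, 0.4031, -0.0740), dt=1.5 → body Δ=(0.0195, 0.6042, -0.1110) → world pose (0.0195, 0.6042, -0.1110)
step 2: ξ=(vx,vy,ωz)=(0.1594, 0.0844, 0.2714), dt=0.5 → body Δ=(0.0766, 0.0475, 0.1357) → world pose (0.1009, 0.6429, 0.0247)
step 3: ξ=(vx,vy,ωz)=(-0.2531, 0.0656, -0.0740), dt=1.0 → body Δ=(-0.2505, 0.0749, -0.0740) → world pose (-0.1514, 0.7116, -0.0493)
step 4: ξ=(vx,vy,ωz)=(0.3375, -0.2063, -0.0493), dt=0.8 → body Δ=(0.2667, -0.1703, -0.0395) → world pose (0.1066, 0.5284, -0.0888)

(0.1066, 0.5284, -0.0888)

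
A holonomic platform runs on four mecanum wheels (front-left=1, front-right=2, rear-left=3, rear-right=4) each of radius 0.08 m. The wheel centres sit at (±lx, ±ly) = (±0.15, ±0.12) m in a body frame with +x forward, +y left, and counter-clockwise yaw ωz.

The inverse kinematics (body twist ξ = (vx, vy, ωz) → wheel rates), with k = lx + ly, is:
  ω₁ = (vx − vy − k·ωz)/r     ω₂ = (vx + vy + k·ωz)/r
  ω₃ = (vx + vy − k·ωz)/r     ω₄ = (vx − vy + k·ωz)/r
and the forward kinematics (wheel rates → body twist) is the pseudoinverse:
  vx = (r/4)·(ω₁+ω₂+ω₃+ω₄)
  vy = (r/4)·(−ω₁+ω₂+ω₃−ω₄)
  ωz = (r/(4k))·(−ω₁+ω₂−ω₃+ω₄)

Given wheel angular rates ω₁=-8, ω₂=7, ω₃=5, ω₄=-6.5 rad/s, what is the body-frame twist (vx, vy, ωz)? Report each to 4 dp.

(-0.0500, 0.5300, 0.2593)

k = lx + ly = 0.15 + 0.12 = 0.2700
ω₁+ω₂+ω₃+ω₄ = -2.5000  →  vx = (0.08/4)·-2.5000 = -0.0500
−ω₁+ω₂+ω₃−ω₄ = 26.5000  →  vy = (0.08/4)·26.5000 = 0.5300
−ω₁+ω₂−ω₃+ω₄ = 3.5000  →  ωz = (0.08/1.0800)·3.5000 = 0.2593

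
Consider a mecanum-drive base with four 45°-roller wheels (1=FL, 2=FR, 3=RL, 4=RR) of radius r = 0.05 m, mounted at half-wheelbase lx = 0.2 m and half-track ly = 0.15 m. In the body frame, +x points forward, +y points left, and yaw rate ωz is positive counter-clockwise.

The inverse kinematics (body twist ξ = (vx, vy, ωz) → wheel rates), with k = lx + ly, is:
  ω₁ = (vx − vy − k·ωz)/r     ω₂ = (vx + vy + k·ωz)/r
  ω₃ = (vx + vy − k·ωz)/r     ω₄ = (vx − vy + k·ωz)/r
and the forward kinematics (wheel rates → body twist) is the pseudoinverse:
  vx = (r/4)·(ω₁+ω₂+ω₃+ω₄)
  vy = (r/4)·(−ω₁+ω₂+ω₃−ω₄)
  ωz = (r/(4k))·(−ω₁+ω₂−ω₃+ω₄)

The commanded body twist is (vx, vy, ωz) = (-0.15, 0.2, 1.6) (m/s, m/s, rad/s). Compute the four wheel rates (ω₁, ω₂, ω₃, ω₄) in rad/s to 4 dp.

k = lx + ly = 0.2 + 0.15 = 0.3500;  k·ωz = 0.3500·1.6 = 0.5600
ω₁ (FL) = (vx − vy − k·ωz)/r = -0.9100/0.05 = -18.2000
ω₂ (FR) = (vx + vy + k·ωz)/r = 0.6100/0.05 = 12.2000
ω₃ (RL) = (vx + vy − k·ωz)/r = -0.5100/0.05 = -10.2000
ω₄ (RR) = (vx − vy + k·ωz)/r = 0.2100/0.05 = 4.2000

(-18.2000, 12.2000, -10.2000, 4.2000)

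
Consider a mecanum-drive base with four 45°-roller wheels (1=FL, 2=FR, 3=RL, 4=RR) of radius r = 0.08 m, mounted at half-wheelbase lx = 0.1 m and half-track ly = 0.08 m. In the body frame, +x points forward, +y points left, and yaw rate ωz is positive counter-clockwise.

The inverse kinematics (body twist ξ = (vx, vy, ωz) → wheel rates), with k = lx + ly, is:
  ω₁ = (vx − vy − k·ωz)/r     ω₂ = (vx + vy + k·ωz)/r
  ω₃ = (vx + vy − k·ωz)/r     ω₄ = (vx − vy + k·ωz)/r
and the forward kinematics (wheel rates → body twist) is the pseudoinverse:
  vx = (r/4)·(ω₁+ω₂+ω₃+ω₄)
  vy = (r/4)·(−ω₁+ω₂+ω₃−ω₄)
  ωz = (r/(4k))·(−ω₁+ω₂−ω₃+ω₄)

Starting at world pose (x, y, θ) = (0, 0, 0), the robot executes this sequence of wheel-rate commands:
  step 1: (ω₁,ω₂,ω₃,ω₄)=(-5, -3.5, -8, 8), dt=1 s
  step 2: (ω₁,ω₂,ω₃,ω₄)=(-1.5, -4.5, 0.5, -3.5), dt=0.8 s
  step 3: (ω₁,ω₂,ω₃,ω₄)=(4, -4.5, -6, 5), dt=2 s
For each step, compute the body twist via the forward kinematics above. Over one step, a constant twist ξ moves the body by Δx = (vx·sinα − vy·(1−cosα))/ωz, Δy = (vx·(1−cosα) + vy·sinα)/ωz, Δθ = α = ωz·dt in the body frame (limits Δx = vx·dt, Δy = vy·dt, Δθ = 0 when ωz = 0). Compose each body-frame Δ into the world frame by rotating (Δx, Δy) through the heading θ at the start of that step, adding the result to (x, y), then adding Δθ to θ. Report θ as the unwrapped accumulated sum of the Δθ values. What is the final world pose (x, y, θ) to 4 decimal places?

(0.8867, -0.4373, 1.8778)

step 1: ξ=(vx,vy,ωz)=(-0.1700, -0.2900, 1.9444), dt=1.0 → body Δ=(0.1222, -0.2582, 1.9444) → world pose (0.1222, -0.2582, 1.9444)
step 2: ξ=(vx,vy,ωz)=(-0.1800, 0.0200, -0.7778), dt=0.8 → body Δ=(-0.1301, 0.0584, -0.6222) → world pose (0.1153, -0.4006, 1.3222)
step 3: ξ=(vx,vy,ωz)=(-0.0300, -0.3900, 0.2778), dt=2.0 → body Δ=(0.1542, -0.7567, 0.5556) → world pose (0.8867, -0.4373, 1.8778)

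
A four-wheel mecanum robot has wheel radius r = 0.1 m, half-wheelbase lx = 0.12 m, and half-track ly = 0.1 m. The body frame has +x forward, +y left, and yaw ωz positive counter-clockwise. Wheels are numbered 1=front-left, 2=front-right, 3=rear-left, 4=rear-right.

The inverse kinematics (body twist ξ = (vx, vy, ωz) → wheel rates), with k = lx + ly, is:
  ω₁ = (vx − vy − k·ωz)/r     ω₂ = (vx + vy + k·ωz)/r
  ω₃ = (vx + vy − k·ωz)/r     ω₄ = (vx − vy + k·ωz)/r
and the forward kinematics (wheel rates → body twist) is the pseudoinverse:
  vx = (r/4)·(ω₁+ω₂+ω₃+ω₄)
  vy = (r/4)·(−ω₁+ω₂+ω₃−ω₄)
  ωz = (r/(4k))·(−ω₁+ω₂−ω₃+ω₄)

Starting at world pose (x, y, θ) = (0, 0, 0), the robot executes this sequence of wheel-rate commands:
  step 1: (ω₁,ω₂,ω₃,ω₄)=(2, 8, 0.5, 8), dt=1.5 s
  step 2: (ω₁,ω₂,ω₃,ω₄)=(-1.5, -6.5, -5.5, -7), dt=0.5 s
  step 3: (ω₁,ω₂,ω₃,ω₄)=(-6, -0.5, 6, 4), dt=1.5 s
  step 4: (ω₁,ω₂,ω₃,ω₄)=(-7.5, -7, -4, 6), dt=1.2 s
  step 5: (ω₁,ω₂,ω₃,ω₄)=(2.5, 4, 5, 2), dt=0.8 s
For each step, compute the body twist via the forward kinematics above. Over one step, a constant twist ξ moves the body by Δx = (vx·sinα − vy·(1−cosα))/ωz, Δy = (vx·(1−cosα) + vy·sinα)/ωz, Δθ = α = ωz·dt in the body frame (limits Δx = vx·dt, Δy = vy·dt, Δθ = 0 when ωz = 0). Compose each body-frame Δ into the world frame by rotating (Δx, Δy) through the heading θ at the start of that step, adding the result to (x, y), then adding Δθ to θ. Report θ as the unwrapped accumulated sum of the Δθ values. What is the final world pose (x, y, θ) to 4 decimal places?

(0.3157, 0.2670, 3.8239)

step 1: ξ=(vx,vy,ωz)=(0.4625, -0.0375, 1.5341), dt=1.5 → body Δ=(0.2653, 0.4844, 2.3011) → world pose (0.2653, 0.4844, 2.3011)
step 2: ξ=(vx,vy,ωz)=(-0.5125, -0.0875, -0.7386), dt=0.5 → body Δ=(-0.2585, 0.0040, -0.3693) → world pose (0.4348, 0.2892, 1.9318)
step 3: ξ=(vx,vy,ωz)=(0.0875, 0.1875, 0.3977), dt=1.5 → body Δ=(0.0422, 0.3029, 0.5966) → world pose (0.1365, 0.2216, 2.5284)
step 4: ξ=(vx,vy,ωz)=(-0.3125, -0.2375, 1.1932), dt=1.2 → body Δ=(-0.0879, -0.4228, 1.4318) → world pose (0.4517, 0.5168, 3.9602)
step 5: ξ=(vx,vy,ωz)=(0.3375, 0.1125, -0.1705), dt=0.8 → body Δ=(0.2753, 0.0713, -0.1364) → world pose (0.3157, 0.2670, 3.8239)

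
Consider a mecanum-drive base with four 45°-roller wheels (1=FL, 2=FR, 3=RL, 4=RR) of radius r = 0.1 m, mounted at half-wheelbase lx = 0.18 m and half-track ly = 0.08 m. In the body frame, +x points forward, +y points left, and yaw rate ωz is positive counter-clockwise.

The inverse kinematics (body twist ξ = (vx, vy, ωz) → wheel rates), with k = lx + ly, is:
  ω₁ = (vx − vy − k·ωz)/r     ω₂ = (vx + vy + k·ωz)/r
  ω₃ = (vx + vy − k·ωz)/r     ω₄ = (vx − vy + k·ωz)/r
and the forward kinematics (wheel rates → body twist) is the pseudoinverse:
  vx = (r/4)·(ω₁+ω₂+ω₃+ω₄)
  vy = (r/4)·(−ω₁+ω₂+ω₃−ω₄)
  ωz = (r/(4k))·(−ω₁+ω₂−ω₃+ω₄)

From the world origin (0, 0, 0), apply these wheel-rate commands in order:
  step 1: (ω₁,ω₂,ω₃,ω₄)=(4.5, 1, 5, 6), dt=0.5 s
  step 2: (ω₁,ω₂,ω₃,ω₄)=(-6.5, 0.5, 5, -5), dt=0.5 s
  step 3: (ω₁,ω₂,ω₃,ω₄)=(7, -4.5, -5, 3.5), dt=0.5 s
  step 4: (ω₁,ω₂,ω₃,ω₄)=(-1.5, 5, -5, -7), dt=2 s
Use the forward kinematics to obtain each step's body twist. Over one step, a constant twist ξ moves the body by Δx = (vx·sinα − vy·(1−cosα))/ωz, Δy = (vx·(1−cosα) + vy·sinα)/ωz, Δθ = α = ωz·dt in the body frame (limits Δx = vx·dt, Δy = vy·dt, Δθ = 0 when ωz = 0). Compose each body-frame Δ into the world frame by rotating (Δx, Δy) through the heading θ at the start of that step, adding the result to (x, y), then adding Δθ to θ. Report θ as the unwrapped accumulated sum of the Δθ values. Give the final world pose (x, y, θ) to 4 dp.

(-0.3229, 0.3162, 0.4567)

step 1: ξ=(vx,vy,ωz)=(0.4125, -0.1125, -0.2404), dt=0.5 → body Δ=(0.2024, -0.0685, -0.1202) → world pose (0.2024, -0.0685, -0.1202)
step 2: ξ=(vx,vy,ωz)=(-0.1500, 0.4250, -0.2885), dt=0.5 → body Δ=(-0.0594, 0.2172, -0.1442) → world pose (0.1694, 0.1542, -0.2644)
step 3: ξ=(vx,vy,ωz)=(0.0250, -0.5000, -0.2885), dt=0.5 → body Δ=(-0.0055, -0.2500, -0.1442) → world pose (0.0987, -0.0857, -0.4087)
step 4: ξ=(vx,vy,ωz)=(-0.2125, 0.2125, 0.4327), dt=2.0 → body Δ=(-0.5466, 0.2012, 0.8654) → world pose (-0.3229, 0.3162, 0.4567)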